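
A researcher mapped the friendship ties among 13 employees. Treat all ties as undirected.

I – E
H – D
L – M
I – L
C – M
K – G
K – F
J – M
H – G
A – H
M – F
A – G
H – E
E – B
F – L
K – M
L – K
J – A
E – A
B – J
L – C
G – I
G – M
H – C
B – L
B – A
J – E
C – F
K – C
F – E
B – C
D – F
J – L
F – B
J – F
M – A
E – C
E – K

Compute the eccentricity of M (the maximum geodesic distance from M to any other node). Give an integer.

2

Distances from M: A:1, B:2, C:1, D:2, E:2, F:1, G:1, H:2, I:2, J:1, K:1, L:1.
The largest is 2 (to I, B, E, H, and D), so the eccentricity of M is 2.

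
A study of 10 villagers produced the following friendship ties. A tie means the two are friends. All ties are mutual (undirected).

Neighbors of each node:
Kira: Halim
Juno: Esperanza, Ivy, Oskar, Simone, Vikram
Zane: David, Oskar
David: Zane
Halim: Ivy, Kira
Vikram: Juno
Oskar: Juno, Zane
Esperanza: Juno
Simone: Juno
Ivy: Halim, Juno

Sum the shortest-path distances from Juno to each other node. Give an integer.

15

Distances from Juno: David:3, Esperanza:1, Halim:2, Ivy:1, Kira:3, Oskar:1, Simone:1, Vikram:1, Zane:2.
Sum = 3 + 1 + 2 + 1 + 3 + 1 + 1 + 1 + 2 = 15.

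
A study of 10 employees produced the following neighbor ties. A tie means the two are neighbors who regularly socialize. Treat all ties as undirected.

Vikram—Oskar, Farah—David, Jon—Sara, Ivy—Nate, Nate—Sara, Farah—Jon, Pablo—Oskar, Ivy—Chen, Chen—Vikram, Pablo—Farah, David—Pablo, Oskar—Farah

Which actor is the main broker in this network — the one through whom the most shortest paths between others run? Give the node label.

Unnormalized betweenness of each node: Chen:37/6, David:0, Farah:38/3, Ivy:9/2, Jon:53/6, Nate:29/6, Oskar:61/6, Pablo:11/6, Sara:41/6, Vikram:49/6.
Farah has the largest value, 38/3, making it the main broker — the node through which the most shortest paths run.

Farah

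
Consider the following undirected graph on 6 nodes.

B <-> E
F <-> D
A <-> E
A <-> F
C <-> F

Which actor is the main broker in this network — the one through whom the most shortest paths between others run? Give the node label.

F

Unnormalized betweenness of each node: A:6, B:0, C:0, D:0, E:4, F:7.
F has the largest value, 7, making it the main broker — the node through which the most shortest paths run.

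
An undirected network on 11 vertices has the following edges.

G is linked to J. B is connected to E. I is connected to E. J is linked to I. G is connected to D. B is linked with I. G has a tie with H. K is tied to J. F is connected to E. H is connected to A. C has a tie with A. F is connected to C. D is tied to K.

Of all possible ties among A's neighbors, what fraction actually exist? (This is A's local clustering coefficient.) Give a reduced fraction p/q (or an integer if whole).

0

A's neighbors: C and H (k = 2).
Possible neighbor pairs: C(2,2) = 1. Edges among them: none → e = 0.
Clustering(A) = 0/1.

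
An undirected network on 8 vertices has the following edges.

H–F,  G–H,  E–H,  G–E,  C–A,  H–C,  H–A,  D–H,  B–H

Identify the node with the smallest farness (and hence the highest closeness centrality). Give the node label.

Farness (sum of distances to all others) for each node — A:12, B:13, C:12, D:13, E:12, F:13, G:12, H:7.
The smallest farness is 7, for H, so H has the highest closeness.

H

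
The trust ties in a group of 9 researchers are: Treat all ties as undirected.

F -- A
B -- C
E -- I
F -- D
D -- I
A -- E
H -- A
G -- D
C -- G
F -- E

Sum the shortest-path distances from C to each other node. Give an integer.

23

Distances from C: A:4, B:1, D:2, E:4, F:3, G:1, H:5, I:3.
Sum = 4 + 1 + 2 + 4 + 3 + 1 + 5 + 3 = 23.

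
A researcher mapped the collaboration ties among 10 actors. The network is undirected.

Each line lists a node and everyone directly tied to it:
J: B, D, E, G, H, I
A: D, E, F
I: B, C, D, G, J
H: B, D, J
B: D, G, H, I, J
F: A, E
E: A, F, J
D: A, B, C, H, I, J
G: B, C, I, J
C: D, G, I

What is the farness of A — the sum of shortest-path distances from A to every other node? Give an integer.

16

Distances from A: B:2, C:2, D:1, E:1, F:1, G:3, H:2, I:2, J:2.
Sum = 2 + 2 + 1 + 1 + 1 + 3 + 2 + 2 + 2 = 16.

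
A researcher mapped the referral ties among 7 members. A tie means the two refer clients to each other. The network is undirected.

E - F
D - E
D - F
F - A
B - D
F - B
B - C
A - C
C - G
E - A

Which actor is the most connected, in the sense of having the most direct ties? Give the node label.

Degrees — A:3, B:3, C:3, D:3, E:3, F:4, G:1.
The maximum is 4, attained only by F.

F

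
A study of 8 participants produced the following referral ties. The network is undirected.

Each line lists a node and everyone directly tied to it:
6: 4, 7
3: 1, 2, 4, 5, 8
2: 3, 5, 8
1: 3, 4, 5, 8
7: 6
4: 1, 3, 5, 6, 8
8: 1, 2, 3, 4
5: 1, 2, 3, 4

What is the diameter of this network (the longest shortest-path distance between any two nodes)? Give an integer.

Eccentricity of each node (its greatest distance to any other): 1:3, 2:4, 3:3, 4:2, 5:3, 6:3, 7:4, 8:3.
The maximum eccentricity is 4, realized for instance by the pair 7–2 via 7 – 6 – 4 – 8 – 2. So the diameter is 4.

4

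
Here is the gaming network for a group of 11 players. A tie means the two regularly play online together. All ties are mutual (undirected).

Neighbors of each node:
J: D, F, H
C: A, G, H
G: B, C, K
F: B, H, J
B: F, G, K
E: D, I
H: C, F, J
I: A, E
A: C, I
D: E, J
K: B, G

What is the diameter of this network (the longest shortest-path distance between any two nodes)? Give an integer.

Eccentricity of each node (its greatest distance to any other): A:3, B:4, C:3, D:4, E:5, F:4, G:4, H:3, I:4, J:3, K:5.
The maximum eccentricity is 5, realized for instance by the pair K–E via K – B – F – J – D – E. So the diameter is 5.

5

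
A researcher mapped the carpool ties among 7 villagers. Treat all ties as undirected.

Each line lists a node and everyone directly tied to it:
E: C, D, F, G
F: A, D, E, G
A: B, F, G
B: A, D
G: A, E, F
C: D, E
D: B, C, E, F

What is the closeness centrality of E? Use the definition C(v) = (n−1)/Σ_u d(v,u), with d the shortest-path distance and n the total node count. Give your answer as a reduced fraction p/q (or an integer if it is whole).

Distances from E: A:2, B:2, C:1, D:1, F:1, G:1. Sum = 8.
n = 7, so closeness = 6/8 = 3/4.

3/4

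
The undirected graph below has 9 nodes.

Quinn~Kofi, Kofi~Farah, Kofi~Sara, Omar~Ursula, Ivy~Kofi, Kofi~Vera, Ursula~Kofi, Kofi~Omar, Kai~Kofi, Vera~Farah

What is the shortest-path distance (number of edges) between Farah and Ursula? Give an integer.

One shortest route is Farah – Kofi – Ursula, which uses 2 edges, and Farah and Ursula are not directly tied, so nothing shorter exists. So d(Farah,Ursula) = 2.

2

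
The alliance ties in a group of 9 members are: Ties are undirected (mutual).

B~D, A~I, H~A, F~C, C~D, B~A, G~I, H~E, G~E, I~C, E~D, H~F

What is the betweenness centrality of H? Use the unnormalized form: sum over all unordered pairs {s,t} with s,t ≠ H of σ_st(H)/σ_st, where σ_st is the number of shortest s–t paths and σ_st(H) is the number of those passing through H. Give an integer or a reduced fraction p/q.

Pairs whose geodesics pass through H — G–F: 1/2; E–F: 1; E–A: 1; F–B: 1/2; F–A: 1.
All other pairs contribute 0.
Summing the contributions gives betweenness(H) = 4.

4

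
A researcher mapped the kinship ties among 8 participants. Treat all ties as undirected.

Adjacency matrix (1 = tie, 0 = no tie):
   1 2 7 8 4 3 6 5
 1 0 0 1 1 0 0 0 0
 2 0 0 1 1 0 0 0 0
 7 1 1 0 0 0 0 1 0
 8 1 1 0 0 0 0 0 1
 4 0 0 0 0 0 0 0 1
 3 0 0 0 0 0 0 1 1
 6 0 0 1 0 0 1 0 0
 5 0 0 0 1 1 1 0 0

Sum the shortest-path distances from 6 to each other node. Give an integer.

Distances from 6: 1:2, 2:2, 3:1, 4:3, 5:2, 7:1, 8:3.
Sum = 2 + 2 + 1 + 3 + 2 + 1 + 3 = 14.

14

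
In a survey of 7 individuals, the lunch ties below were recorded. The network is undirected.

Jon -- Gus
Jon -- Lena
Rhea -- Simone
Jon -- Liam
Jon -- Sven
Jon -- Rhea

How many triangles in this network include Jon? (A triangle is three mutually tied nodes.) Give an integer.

0

Jon's neighbors are Gus, Lena, Liam, Rhea, and Sven, but none of them are tied to each other, so no triangle contains Jon.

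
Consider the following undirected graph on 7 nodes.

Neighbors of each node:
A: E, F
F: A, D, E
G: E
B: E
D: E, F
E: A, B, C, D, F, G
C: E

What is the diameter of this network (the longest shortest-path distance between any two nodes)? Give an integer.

Eccentricity of each node (its greatest distance to any other): A:2, B:2, C:2, D:2, E:1, F:2, G:2.
The maximum eccentricity is 2, realized for instance by the pair G–F via G – E – F. So the diameter is 2.

2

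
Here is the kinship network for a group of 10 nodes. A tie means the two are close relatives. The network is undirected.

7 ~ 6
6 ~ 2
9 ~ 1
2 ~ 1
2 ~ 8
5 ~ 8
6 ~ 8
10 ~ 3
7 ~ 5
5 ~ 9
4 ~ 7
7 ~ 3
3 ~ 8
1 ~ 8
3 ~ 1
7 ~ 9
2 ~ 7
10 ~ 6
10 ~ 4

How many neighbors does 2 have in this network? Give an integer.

2 is directly tied to 1, 6, 7, and 8. That is 4 neighbors, so the degree of 2 is 4.

4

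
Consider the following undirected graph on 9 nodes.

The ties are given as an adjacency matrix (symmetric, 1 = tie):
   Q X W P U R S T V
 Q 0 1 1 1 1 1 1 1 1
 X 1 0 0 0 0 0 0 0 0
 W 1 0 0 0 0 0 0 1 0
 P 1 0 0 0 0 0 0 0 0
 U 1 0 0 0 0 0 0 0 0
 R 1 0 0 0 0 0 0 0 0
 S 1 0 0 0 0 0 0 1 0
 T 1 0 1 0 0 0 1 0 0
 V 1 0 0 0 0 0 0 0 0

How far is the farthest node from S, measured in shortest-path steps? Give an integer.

2

Distances from S: P:2, Q:1, R:2, T:1, U:2, V:2, W:2, X:2.
The largest is 2 (to X, W, P, U, R, and V), so the eccentricity of S is 2.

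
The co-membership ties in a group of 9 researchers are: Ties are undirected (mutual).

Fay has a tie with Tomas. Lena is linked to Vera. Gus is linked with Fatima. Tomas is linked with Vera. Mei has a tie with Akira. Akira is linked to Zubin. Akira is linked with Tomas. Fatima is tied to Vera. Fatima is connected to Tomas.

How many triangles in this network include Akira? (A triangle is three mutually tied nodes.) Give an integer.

0

Akira's neighbors are Mei, Tomas, and Zubin, but none of them are tied to each other, so no triangle contains Akira.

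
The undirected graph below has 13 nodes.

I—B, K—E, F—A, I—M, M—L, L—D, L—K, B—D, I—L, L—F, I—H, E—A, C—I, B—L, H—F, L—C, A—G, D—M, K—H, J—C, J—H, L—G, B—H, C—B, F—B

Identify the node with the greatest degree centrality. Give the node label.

L

Degrees — A:3, B:6, C:4, D:3, E:2, F:4, G:2, H:5, I:5, J:2, K:3, L:8, M:3.
The maximum is 8, attained only by L.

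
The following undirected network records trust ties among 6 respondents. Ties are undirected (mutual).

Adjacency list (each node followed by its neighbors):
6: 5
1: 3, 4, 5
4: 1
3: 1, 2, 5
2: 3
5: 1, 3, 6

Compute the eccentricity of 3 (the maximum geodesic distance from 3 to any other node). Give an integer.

2

Distances from 3: 1:1, 2:1, 4:2, 5:1, 6:2.
The largest is 2 (to 6 and 4), so the eccentricity of 3 is 2.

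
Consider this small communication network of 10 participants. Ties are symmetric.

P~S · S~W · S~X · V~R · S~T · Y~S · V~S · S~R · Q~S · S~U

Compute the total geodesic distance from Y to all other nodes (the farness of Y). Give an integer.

Distances from Y: P:2, Q:2, R:2, S:1, T:2, U:2, V:2, W:2, X:2.
Sum = 2 + 2 + 2 + 1 + 2 + 2 + 2 + 2 + 2 = 17.

17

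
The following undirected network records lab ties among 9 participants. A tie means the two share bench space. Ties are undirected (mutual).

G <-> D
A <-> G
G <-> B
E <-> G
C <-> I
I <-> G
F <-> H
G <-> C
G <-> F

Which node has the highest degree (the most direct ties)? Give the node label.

G

Degrees — A:1, B:1, C:2, D:1, E:1, F:2, G:7, H:1, I:2.
The maximum is 7, attained only by G.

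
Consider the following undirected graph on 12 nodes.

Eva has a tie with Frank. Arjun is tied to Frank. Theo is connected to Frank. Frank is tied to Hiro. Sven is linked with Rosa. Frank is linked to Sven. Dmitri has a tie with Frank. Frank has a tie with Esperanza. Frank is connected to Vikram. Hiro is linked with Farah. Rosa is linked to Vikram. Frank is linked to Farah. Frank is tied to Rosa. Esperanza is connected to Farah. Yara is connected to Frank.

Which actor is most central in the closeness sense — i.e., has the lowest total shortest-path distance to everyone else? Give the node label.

Frank

Farness (sum of distances to all others) for each node — Arjun:21, Dmitri:21, Esperanza:20, Eva:21, Farah:19, Frank:11, Hiro:20, Rosa:19, Sven:20, Theo:21, Vikram:20, Yara:21.
The smallest farness is 11, for Frank, so Frank has the highest closeness.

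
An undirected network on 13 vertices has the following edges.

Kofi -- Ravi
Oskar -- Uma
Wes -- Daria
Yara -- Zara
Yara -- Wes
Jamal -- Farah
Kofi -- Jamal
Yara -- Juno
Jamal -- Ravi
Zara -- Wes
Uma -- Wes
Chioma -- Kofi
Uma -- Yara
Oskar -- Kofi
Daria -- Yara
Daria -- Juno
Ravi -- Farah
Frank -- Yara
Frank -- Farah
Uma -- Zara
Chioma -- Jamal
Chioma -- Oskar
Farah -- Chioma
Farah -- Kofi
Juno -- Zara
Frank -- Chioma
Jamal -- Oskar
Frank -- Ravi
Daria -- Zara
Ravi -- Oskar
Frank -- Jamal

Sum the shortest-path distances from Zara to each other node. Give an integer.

24

Distances from Zara: Chioma:3, Daria:1, Farah:3, Frank:2, Jamal:3, Juno:1, Kofi:3, Oskar:2, Ravi:3, Uma:1, Wes:1, Yara:1.
Sum = 3 + 1 + 3 + 2 + 3 + 1 + 3 + 2 + 3 + 1 + 1 + 1 = 24.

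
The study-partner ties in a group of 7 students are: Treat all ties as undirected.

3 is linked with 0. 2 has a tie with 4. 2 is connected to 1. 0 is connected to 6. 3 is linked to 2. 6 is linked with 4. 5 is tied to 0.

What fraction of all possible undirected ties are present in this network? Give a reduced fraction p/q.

1/3

There are 7 edges and 7 nodes, so the maximum possible is C(7,2) = 21.
Density = 7/21 = 1/3.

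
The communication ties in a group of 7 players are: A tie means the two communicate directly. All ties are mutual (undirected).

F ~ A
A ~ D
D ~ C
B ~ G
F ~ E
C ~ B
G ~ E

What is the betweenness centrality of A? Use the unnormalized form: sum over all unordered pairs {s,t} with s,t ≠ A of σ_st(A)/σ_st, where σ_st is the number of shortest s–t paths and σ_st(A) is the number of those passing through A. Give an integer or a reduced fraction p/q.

Pairs whose geodesics pass through A — E–D: 1; C–F: 1; D–F: 1.
All other pairs contribute 0.
Summing the contributions gives betweenness(A) = 3.

3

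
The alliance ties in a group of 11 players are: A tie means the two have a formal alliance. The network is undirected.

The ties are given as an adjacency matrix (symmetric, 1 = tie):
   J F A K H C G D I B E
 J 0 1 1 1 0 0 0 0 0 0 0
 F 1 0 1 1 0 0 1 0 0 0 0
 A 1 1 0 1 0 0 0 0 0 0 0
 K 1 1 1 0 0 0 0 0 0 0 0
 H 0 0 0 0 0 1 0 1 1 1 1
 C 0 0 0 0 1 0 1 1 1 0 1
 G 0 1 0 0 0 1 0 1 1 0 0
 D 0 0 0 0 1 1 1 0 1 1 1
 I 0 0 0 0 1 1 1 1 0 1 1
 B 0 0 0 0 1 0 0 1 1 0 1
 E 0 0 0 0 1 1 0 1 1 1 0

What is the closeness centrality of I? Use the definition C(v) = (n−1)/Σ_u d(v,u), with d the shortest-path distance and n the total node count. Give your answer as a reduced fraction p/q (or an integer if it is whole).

10/17

Distances from I: A:3, B:1, C:1, D:1, E:1, F:2, G:1, H:1, J:3, K:3. Sum = 17.
n = 11, so closeness = 10/17.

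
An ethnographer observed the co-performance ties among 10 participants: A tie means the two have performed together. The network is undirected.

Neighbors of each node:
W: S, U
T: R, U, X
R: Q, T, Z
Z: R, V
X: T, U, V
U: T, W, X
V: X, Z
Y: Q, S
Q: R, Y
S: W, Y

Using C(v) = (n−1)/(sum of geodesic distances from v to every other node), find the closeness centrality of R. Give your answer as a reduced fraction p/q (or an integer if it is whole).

9/17

Distances from R: Q:1, S:3, T:1, U:2, V:2, W:3, X:2, Y:2, Z:1. Sum = 17.
n = 10, so closeness = 9/17.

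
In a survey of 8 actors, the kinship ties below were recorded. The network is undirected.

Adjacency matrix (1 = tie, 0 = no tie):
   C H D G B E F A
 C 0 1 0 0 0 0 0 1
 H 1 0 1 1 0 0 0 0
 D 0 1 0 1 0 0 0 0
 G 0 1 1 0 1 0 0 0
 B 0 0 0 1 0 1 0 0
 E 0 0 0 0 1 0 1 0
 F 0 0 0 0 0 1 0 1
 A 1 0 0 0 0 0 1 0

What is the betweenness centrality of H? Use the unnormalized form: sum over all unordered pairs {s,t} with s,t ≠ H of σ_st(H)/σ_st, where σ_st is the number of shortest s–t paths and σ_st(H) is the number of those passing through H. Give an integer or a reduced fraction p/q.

Pairs whose geodesics pass through H — C–D: 1; C–G: 1; C–B: 1; D–F: 1/2; D–A: 1; G–A: 1.
All other pairs contribute 0.
Summing the contributions gives betweenness(H) = 11/2.

11/2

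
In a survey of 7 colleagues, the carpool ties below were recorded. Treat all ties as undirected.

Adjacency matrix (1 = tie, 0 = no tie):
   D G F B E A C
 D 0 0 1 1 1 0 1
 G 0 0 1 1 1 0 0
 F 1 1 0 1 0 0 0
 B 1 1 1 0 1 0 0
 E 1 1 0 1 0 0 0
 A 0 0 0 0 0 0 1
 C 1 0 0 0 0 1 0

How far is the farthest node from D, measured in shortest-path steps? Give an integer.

Distances from D: A:2, B:1, C:1, E:1, F:1, G:2.
The largest is 2 (to G and A), so the eccentricity of D is 2.

2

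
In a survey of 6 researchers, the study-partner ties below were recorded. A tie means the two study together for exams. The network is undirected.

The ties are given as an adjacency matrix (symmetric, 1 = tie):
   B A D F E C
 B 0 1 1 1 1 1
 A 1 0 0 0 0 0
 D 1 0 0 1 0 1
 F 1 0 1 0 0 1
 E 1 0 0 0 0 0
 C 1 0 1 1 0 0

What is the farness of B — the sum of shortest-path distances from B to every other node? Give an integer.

5

Distances from B: A:1, C:1, D:1, E:1, F:1.
Sum = 1 + 1 + 1 + 1 + 1 = 5.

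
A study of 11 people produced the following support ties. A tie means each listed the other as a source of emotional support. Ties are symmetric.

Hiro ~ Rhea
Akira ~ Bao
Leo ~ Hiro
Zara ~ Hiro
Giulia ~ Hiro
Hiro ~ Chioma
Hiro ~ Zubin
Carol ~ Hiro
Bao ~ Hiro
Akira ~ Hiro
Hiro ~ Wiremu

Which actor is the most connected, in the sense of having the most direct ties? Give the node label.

Hiro

Degrees — Akira:2, Bao:2, Carol:1, Chioma:1, Giulia:1, Hiro:10, Leo:1, Rhea:1, Wiremu:1, Zara:1, Zubin:1.
The maximum is 10, attained only by Hiro.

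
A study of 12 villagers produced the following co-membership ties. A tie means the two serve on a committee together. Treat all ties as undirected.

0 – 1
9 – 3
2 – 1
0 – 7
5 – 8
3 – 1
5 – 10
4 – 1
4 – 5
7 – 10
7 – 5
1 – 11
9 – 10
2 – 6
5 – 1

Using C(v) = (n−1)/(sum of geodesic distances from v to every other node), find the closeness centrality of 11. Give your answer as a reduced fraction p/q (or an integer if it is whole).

11/26

Distances from 11: 0:2, 1:1, 2:2, 3:2, 4:2, 5:2, 6:3, 7:3, 8:3, 9:3, 10:3. Sum = 26.
n = 12, so closeness = 11/26.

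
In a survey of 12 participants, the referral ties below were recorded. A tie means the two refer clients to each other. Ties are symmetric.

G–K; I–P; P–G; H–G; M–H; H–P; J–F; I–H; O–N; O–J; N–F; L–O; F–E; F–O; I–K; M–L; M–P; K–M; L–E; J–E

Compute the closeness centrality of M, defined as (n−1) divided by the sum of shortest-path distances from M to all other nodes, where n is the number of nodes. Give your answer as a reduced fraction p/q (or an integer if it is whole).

11/21

Distances from M: E:2, F:3, G:2, H:1, I:2, J:3, K:1, L:1, N:3, O:2, P:1. Sum = 21.
n = 12, so closeness = 11/21.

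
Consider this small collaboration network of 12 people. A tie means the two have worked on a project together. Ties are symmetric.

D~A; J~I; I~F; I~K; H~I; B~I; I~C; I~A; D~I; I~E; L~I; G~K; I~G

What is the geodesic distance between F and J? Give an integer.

2

One shortest route is F – I – J, which uses 2 edges, and F and J are not directly tied, so nothing shorter exists. So d(F,J) = 2.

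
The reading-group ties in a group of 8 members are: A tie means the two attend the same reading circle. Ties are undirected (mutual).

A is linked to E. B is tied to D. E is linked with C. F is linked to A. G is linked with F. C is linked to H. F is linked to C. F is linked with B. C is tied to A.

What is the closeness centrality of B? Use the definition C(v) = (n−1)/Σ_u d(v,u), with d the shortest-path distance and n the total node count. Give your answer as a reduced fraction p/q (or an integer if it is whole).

1/2

Distances from B: A:2, C:2, D:1, E:3, F:1, G:2, H:3. Sum = 14.
n = 8, so closeness = 7/14 = 1/2.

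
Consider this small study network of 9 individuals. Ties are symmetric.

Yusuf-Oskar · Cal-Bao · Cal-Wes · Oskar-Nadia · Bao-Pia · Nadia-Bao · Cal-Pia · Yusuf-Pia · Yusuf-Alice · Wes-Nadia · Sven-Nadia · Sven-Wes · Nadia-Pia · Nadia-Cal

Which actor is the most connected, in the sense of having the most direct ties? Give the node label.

Nadia

Degrees — Alice:1, Bao:3, Cal:4, Nadia:6, Oskar:2, Pia:4, Sven:2, Wes:3, Yusuf:3.
The maximum is 6, attained only by Nadia.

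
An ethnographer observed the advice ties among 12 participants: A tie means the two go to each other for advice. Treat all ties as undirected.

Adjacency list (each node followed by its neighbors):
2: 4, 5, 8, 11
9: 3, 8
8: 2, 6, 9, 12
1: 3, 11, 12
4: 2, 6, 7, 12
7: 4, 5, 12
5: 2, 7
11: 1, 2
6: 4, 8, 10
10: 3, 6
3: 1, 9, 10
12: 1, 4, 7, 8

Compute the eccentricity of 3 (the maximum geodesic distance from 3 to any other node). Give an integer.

Distances from 3: 1:1, 2:3, 4:3, 5:4, 6:2, 7:3, 8:2, 9:1, 10:1, 11:2, 12:2.
The largest is 4 (to 5), so the eccentricity of 3 is 4.

4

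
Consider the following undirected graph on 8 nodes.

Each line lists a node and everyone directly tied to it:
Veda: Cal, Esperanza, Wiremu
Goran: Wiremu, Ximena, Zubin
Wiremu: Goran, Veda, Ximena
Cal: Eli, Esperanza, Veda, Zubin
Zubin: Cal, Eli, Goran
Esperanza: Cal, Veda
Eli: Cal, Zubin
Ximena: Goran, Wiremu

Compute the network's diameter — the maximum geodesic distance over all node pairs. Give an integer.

3

Eccentricity of each node (its greatest distance to any other): Cal:3, Eli:3, Esperanza:3, Goran:3, Veda:2, Wiremu:3, Ximena:3, Zubin:2.
The maximum eccentricity is 3, realized for instance by the pair Cal–Ximena via Cal – Zubin – Goran – Ximena. So the diameter is 3.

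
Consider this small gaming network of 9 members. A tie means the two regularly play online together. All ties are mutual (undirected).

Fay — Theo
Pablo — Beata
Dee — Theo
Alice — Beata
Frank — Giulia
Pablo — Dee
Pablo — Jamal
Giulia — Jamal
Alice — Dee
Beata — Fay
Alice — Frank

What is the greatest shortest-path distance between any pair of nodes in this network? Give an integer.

4

Eccentricity of each node (its greatest distance to any other): Alice:3, Beata:3, Dee:3, Fay:4, Frank:3, Giulia:4, Jamal:3, Pablo:3, Theo:4.
The maximum eccentricity is 4, realized for instance by the pair Giulia–Fay via Giulia – Jamal – Pablo – Beata – Fay. So the diameter is 4.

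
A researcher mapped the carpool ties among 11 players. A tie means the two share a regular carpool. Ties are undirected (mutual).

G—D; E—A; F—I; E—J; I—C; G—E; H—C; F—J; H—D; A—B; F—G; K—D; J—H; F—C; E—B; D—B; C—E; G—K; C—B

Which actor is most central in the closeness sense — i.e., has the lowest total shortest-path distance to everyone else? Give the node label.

E

Farness (sum of distances to all others) for each node — A:22, B:16, C:16, D:17, E:15, F:17, G:16, H:18, I:21, J:18, K:22.
The smallest farness is 15, for E, so E has the highest closeness.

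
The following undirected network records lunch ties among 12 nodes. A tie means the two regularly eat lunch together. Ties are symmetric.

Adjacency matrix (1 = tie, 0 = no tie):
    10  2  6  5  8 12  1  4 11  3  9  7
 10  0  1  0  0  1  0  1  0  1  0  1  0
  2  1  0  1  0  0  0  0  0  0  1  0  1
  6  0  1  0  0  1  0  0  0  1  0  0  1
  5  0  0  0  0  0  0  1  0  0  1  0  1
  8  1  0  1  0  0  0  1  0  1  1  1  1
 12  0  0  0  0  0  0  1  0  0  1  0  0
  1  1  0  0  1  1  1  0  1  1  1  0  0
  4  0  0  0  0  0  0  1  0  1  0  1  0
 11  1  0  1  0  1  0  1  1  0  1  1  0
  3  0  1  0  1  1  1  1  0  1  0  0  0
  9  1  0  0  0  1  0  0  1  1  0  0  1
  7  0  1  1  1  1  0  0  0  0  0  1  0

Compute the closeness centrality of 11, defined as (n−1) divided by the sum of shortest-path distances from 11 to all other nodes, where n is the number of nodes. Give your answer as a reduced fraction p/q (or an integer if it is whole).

11/15

Distances from 11: 1:1, 2:2, 3:1, 4:1, 5:2, 6:1, 7:2, 8:1, 9:1, 10:1, 12:2. Sum = 15.
n = 12, so closeness = 11/15.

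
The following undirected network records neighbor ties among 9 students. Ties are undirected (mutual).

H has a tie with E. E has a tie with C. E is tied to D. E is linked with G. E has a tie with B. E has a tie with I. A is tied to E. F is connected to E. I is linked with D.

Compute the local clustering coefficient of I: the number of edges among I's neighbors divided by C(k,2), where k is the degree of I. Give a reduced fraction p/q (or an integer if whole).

1

I's neighbors: D and E (k = 2).
Possible neighbor pairs: C(2,2) = 1. Edges among them: D–E → e = 1.
Clustering(I) = 1/1.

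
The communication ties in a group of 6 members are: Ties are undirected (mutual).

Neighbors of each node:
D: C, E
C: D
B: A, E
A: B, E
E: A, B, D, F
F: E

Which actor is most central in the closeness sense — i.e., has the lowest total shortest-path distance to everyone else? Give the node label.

Farness (sum of distances to all others) for each node — A:9, B:9, C:12, D:8, E:6, F:10.
The smallest farness is 6, for E, so E has the highest closeness.

E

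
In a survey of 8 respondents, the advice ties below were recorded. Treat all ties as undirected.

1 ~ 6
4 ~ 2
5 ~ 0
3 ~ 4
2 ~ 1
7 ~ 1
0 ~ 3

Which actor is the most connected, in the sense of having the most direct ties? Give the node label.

Degrees — 0:2, 1:3, 2:2, 3:2, 4:2, 5:1, 6:1, 7:1.
The maximum is 3, attained only by 1.

1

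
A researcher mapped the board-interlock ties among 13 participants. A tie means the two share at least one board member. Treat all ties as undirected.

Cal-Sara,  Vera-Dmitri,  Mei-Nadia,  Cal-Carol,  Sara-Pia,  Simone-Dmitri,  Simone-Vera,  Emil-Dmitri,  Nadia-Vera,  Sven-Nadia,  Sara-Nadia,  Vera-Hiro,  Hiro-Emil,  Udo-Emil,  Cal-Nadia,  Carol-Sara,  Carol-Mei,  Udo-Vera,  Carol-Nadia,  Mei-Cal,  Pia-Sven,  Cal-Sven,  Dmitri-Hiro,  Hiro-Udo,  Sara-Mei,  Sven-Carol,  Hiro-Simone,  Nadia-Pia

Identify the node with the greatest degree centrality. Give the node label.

Degrees — Cal:5, Carol:5, Dmitri:4, Emil:3, Hiro:5, Mei:4, Nadia:7, Pia:3, Sara:5, Simone:3, Sven:4, Udo:3, Vera:5.
The maximum is 7, attained only by Nadia.

Nadia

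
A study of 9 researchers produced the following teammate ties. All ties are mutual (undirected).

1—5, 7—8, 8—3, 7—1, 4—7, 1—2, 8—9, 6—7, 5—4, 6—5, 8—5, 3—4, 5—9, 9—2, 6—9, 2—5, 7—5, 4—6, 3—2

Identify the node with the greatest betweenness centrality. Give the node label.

Unnormalized betweenness of each node: 1:1/2, 2:7/3, 3:7/6, 4:11/6, 5:16/3, 6:5/6, 7:13/6, 8:5/3, 9:7/6.
5 has the largest value, 16/3, making it the main broker — the node through which the most shortest paths run.

5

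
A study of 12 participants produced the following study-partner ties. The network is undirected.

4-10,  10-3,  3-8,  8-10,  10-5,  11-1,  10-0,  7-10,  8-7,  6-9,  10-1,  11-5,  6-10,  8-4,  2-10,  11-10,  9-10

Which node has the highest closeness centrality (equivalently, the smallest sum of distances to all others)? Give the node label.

Farness (sum of distances to all others) for each node — 0:21, 1:20, 2:21, 3:20, 4:20, 5:20, 6:20, 7:20, 8:18, 9:20, 10:11, 11:19.
The smallest farness is 11, for 10, so 10 has the highest closeness.

10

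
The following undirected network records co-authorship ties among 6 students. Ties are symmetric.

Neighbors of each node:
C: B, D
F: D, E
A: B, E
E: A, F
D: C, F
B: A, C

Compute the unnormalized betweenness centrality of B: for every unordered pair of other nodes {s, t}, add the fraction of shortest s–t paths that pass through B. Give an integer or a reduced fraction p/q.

Pairs whose geodesics pass through B — A–C: 1; A–D: 1/2; C–E: 1/2.
All other pairs contribute 0.
Summing the contributions gives betweenness(B) = 2.

2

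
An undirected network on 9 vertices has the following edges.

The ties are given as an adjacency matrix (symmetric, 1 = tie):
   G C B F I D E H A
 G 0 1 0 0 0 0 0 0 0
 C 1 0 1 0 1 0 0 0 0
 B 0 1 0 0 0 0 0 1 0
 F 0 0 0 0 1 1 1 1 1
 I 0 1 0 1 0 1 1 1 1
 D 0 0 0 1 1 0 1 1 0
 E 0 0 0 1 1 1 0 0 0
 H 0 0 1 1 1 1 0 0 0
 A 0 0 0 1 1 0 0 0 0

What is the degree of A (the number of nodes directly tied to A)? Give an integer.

A is directly tied to F and I. That is 2 neighbors, so the degree of A is 2.

2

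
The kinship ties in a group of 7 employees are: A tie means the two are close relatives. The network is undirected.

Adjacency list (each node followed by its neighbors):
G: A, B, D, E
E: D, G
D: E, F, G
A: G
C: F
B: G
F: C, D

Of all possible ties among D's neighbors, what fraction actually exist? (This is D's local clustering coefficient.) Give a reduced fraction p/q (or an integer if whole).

D's neighbors: E, F, and G (k = 3).
Possible neighbor pairs: C(3,2) = 3. Edges among them: E–G → e = 1.
Clustering(D) = 1/3.

1/3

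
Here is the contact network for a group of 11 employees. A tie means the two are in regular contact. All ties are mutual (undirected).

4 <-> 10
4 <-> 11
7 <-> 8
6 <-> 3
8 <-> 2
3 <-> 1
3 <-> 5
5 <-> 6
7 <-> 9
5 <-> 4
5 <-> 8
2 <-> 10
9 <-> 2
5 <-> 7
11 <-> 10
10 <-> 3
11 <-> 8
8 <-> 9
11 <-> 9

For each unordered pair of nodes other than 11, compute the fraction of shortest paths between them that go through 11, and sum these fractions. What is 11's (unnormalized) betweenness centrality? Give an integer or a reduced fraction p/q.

Pairs whose geodesics pass through 11 — 9–4: 1; 9–3: 1/4; 9–1: 1/4; 9–10: 1/2; 4–8: 1/2; 8–10: 1/2; 10–7: 2/6.
All other pairs contribute 0.
Summing the contributions gives betweenness(11) = 10/3.

10/3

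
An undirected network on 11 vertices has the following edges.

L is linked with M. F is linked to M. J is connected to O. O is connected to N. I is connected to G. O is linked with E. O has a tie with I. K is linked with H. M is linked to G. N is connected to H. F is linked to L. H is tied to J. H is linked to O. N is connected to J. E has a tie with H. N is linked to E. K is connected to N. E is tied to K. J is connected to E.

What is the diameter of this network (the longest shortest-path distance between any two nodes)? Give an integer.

Eccentricity of each node (its greatest distance to any other): E:5, F:6, G:4, H:5, I:3, J:5, K:6, L:6, M:5, N:5, O:4.
The maximum eccentricity is 6, realized for instance by the pair K–F via K – E – O – I – G – M – F. So the diameter is 6.

6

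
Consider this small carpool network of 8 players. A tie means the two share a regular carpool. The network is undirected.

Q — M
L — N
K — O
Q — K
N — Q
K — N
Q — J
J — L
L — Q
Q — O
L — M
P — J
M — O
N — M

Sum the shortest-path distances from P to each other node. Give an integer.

Distances from P: J:1, K:3, L:2, M:3, N:3, O:3, Q:2.
Sum = 1 + 3 + 2 + 3 + 3 + 3 + 2 = 17.

17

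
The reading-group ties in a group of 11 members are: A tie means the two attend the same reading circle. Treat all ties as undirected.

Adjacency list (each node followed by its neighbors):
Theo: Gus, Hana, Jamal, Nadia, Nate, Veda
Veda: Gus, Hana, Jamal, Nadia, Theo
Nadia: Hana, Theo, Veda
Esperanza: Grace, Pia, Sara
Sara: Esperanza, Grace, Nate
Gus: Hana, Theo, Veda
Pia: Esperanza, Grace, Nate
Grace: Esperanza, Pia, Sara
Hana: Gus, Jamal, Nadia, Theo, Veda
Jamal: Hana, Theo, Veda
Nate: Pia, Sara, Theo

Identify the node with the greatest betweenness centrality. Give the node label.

Theo

Unnormalized betweenness of each node: Esperanza:1/3, Grace:1/3, Gus:0, Hana:1, Jamal:0, Nadia:0, Nate:73/3, Pia:7, Sara:7, Theo:26, Veda:1.
Theo has the largest value, 26, making it the main broker — the node through which the most shortest paths run.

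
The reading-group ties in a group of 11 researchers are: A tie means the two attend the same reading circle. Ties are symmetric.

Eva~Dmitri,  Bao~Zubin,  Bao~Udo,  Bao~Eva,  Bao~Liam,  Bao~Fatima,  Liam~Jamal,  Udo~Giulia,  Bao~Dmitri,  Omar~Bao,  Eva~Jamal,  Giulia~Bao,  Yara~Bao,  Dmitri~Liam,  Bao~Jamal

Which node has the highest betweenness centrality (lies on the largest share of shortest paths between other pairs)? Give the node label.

Unnormalized betweenness of each node: Bao:116/3, Dmitri:1/3, Eva:1/3, Fatima:0, Giulia:0, Jamal:1/3, Liam:1/3, Omar:0, Udo:0, Yara:0, Zubin:0.
Bao has the largest value, 116/3, making it the main broker — the node through which the most shortest paths run.

Bao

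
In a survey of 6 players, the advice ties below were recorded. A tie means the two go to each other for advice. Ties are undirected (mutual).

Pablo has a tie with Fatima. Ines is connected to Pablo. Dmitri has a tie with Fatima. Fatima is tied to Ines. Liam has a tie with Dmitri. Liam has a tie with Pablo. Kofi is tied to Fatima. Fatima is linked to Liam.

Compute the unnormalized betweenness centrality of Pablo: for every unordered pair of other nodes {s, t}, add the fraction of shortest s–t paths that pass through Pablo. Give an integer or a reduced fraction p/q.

1/2

Pairs whose geodesics pass through Pablo — Liam–Ines: 1/2.
All other pairs contribute 0.
Summing the contributions gives betweenness(Pablo) = 1/2.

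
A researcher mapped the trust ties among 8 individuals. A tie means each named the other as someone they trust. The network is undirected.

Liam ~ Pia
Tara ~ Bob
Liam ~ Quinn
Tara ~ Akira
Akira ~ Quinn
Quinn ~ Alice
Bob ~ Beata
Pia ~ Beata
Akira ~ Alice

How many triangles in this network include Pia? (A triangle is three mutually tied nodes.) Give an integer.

Pia's neighbors are Beata and Liam, but none of them are tied to each other, so no triangle contains Pia.

0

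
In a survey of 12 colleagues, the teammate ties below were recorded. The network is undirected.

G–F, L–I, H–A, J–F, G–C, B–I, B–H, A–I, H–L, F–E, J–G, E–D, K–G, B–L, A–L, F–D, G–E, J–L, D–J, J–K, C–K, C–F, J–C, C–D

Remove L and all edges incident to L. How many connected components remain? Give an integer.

Without L, the remaining ties split the others into: {C, D, E, F, G, J, K}; {A, B, H, I}.
That's 2 separate components.

2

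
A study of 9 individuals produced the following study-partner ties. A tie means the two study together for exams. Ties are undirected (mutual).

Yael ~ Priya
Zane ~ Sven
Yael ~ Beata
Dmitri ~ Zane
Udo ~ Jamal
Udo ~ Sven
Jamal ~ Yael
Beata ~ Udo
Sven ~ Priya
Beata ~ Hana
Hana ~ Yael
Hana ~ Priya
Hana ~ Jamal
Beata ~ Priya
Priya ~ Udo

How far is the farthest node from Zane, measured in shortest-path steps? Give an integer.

3

Distances from Zane: Beata:3, Dmitri:1, Hana:3, Jamal:3, Priya:2, Sven:1, Udo:2, Yael:3.
The largest is 3 (to Hana, Beata, Yael, and Jamal), so the eccentricity of Zane is 3.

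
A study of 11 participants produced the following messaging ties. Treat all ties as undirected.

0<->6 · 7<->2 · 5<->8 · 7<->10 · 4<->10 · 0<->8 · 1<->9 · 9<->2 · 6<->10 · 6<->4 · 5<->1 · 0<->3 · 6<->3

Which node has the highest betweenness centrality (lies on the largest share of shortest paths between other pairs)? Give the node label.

Unnormalized betweenness of each node: 0:12, 1:13/2, 2:8, 3:0, 4:0, 5:8, 6:14, 7:10, 8:10, 9:13/2, 10:12.
6 has the largest value, 14, making it the main broker — the node through which the most shortest paths run.

6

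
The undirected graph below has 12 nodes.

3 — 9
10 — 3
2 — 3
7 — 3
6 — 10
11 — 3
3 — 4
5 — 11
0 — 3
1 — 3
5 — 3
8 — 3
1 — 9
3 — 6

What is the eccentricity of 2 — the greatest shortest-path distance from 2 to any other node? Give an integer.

2

Distances from 2: 0:2, 1:2, 3:1, 4:2, 5:2, 6:2, 7:2, 8:2, 9:2, 10:2, 11:2.
The largest is 2 (to 7, 9, 5, 0, 11, 6, 4, 1, 10, and 8), so the eccentricity of 2 is 2.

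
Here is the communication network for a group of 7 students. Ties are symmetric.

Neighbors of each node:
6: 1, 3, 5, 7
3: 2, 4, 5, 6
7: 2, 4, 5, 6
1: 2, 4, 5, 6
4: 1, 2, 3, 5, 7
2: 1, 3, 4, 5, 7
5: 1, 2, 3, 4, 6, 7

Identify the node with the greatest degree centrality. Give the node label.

5

Degrees — 1:4, 2:5, 3:4, 4:5, 5:6, 6:4, 7:4.
The maximum is 6, attained only by 5.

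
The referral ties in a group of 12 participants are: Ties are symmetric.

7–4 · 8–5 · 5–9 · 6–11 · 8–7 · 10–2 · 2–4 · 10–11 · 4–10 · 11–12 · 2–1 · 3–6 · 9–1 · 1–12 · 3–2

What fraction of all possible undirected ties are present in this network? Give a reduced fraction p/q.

5/22

There are 15 edges and 12 nodes, so the maximum possible is C(12,2) = 66.
Density = 15/66 = 5/22.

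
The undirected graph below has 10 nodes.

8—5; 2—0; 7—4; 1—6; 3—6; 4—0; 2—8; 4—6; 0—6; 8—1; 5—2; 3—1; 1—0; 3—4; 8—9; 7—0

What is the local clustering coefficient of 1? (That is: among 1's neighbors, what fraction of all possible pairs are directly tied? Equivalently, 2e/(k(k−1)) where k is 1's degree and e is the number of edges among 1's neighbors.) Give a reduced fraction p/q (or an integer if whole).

1's neighbors: 0, 3, 6, and 8 (k = 4).
Possible neighbor pairs: C(4,2) = 6. Edges among them: 0–6, 3–6 → e = 2.
Clustering(1) = 2/6 = 1/3.

1/3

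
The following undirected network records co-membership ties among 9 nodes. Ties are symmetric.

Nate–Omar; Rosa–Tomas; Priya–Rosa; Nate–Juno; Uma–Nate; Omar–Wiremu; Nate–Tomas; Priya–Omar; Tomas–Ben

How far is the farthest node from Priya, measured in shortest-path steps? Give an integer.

3

Distances from Priya: Ben:3, Juno:3, Nate:2, Omar:1, Rosa:1, Tomas:2, Uma:3, Wiremu:2.
The largest is 3 (to Juno, Uma, and Ben), so the eccentricity of Priya is 3.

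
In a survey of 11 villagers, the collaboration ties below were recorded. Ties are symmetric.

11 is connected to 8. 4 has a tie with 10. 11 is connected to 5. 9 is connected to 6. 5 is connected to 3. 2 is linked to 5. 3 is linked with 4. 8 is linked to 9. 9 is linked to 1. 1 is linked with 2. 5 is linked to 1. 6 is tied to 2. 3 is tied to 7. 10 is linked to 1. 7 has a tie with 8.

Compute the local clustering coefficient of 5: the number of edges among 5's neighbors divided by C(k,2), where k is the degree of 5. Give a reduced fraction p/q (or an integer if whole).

5's neighbors: 1, 2, 3, and 11 (k = 4).
Possible neighbor pairs: C(4,2) = 6. Edges among them: 1–2 → e = 1.
Clustering(5) = 1/6.

1/6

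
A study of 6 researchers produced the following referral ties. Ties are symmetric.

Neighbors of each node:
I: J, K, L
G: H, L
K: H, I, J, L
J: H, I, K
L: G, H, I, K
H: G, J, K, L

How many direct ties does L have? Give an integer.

L is directly tied to G, H, I, and K. That is 4 neighbors, so the degree of L is 4.

4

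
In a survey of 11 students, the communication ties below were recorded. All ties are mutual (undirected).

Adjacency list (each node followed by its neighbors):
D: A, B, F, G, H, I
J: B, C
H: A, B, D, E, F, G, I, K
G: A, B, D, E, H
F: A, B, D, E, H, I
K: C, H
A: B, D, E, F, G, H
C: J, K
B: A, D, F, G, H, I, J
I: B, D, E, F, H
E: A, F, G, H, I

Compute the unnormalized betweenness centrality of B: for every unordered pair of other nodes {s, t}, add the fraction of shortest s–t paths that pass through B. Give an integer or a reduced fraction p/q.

203/20

Pairs whose geodesics pass through B — C–I: 1/2; C–D: 1/2; C–G: 1/2; C–F: 1/2; C–A: 1/2; J–H: 1; J–I: 1; J–D: 1; J–E: 5/5; J–G: 1; J–F: 1; J–A: 1; I–G: 1/4; I–A: 1/5 … (+1 more pairs).
All other pairs contribute 0.
Summing the contributions gives betweenness(B) = 203/20.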